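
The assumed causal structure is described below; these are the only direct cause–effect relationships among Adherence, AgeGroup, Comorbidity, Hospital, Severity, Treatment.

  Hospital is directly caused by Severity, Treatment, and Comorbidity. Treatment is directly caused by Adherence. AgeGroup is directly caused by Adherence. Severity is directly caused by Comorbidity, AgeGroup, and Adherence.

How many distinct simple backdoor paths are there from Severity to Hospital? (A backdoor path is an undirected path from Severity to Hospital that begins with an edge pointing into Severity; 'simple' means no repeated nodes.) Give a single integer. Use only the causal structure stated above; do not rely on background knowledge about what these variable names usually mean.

A backdoor path from Severity to Hospital is any simple undirected path whose first edge points into Severity (i.e. leaves Severity via a parent).
Parents of Severity: {Adherence, AgeGroup, Comorbidity}.
Enumerating:
  P1: Severity <- Adherence -> Treatment -> Hospital
  P2: Severity <- AgeGroup <- Adherence -> Treatment -> Hospital
  P3: Severity <- Comorbidity -> Hospital
That exhausts the simple backdoor paths. Count: 3.

3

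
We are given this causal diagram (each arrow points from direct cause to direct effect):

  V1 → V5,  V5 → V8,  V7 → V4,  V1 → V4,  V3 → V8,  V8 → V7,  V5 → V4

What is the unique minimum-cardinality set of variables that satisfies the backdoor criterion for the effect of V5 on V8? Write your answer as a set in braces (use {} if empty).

Variables eligible for adjustment (non-descendants of V5, excluding V5 and V8): {V1, V3}.
Backdoor paths from V5 to V8:
  P1: V5 <- V1 -> V4 <- V7 <- V8
Each backdoor path contains an unconditioned collider, so every path is already blocked with the empty conditioning set:
  P1: blocked at collider V4 (neither it nor any descendant is in the conditioning set).
The empty set is therefore the unique smallest valid set.

{}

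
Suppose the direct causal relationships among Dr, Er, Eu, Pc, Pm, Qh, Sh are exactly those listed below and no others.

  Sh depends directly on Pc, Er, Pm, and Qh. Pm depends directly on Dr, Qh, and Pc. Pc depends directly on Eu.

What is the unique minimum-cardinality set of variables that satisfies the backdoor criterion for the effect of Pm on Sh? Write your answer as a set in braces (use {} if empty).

{Pc, Qh}

Variables eligible for adjustment (non-descendants of Pm, excluding Pm and Sh): {Dr, Er, Eu, Pc, Qh}.
Backdoor paths from Pm to Sh:
  P1: Pm <- Pc -> Sh
  P2: Pm <- Qh -> Sh
The empty set is not sufficient: P1 (Pm <- Pc -> Sh) has no collider blocking it and no conditioned non-collider, so it is open.
Try {Pc, Qh}:
  P1: blocked at fork node Pc ∈ conditioning set.
  P2: blocked at fork node Qh ∈ conditioning set.
{Pc, Qh} contains no descendant of Pm and blocks every backdoor path.
Every element of {Pc, Qh} is needed (dropping Pc leaves P1 open; dropping Qh leaves P2 open), so no proper subset is valid.
Among all size-2 subsets of the eligible variables, only {Pc, Qh} blocks every backdoor path, so it is the unique smallest valid adjustment set.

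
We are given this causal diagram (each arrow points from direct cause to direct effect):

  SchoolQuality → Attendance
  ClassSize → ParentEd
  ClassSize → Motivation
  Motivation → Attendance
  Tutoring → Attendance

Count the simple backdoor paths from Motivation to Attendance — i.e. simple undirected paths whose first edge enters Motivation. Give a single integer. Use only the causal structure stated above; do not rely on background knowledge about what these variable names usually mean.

A backdoor path from Motivation to Attendance is any simple undirected path whose first edge points into Motivation (i.e. leaves Motivation via a parent).
Parents of Motivation: {ClassSize}.
No simple path from any parent of Motivation reaches Attendance without revisiting Motivation, so there are no backdoor paths.

0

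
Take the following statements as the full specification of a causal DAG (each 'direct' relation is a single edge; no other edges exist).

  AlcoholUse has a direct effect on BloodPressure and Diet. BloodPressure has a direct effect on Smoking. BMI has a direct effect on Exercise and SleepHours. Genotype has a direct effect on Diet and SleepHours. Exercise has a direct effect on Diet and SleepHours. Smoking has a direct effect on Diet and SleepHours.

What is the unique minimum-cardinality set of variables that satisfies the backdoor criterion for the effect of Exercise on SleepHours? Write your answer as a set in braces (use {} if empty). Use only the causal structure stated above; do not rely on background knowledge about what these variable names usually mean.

Variables eligible for adjustment (non-descendants of Exercise, excluding Exercise and SleepHours): {AlcoholUse, BMI, BloodPressure, Genotype, Smoking}.
Backdoor paths from Exercise to SleepHours:
  P1: Exercise <- BMI -> SleepHours
The empty set is not sufficient: P1 (Exercise <- BMI -> SleepHours) has no collider blocking it and no conditioned non-collider, so it is open.
Try {BMI}:
  P1: blocked at fork node BMI ∈ conditioning set.
{BMI} contains no descendant of Exercise and blocks every backdoor path.
No other singleton works — e.g. {AlcoholUse} leaves P1 open — so {BMI} is the unique smallest valid adjustment set.

{BMI}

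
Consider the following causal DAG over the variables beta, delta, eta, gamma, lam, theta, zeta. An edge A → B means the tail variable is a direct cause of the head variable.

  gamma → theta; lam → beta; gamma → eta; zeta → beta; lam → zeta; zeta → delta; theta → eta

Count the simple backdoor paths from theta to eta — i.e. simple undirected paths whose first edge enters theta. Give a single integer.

1

A backdoor path from theta to eta is any simple undirected path whose first edge points into theta (i.e. leaves theta via a parent).
Parents of theta: {gamma}.
Enumerating:
  P1: theta <- gamma -> eta
That exhausts the simple backdoor paths. Count: 1.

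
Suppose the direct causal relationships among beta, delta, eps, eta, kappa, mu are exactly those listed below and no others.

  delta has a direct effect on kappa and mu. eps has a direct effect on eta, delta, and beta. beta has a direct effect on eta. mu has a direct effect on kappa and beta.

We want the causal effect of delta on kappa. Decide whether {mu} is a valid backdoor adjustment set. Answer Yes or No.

No

Backdoor paths from delta to kappa (paths whose first edge points into delta):
  P1: delta <- eps -> beta <- mu -> kappa
  P2: delta <- eps -> eta <- beta <- mu -> kappa
Condition 1 (no descendant of delta in the set): FAILS — mu is a descendant of delta.
Condition 2 (every backdoor path blocked by {mu}):
  P1: blocked at collider beta (neither it nor any descendant is in the conditioning set).
  P2: blocked at collider eta (neither it nor any descendant is in the conditioning set).
{mu} does not satisfy the backdoor criterion.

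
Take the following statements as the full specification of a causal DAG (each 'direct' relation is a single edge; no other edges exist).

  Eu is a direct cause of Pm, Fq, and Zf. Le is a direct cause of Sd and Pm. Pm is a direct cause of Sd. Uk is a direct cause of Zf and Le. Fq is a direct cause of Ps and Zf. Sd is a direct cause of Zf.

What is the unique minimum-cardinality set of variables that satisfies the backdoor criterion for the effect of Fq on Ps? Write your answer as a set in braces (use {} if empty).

Variables eligible for adjustment (non-descendants of Fq, excluding Fq and Ps): {Eu, Le, Pm, Sd, Uk}.
Backdoor paths from Fq to Ps:
  (none)
With no backdoor paths the empty set already satisfies the criterion, and it is trivially minimal.

{}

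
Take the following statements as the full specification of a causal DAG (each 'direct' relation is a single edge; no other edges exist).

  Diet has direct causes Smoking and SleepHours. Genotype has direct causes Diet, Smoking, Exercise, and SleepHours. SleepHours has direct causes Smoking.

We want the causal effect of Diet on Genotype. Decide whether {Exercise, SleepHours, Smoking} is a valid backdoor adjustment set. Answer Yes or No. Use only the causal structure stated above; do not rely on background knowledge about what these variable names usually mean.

Backdoor paths from Diet to Genotype (paths whose first edge points into Diet):
  P1: Diet <- Smoking -> SleepHours -> Genotype
  P2: Diet <- Smoking -> Genotype
  P3: Diet <- SleepHours <- Smoking -> Genotype
  P4: Diet <- SleepHours -> Genotype
Condition 1 (no descendant of Diet in the set): holds — descendants of Diet are {Genotype}; none are in {Exercise, SleepHours, Smoking}.
Condition 2 (every backdoor path blocked by {Exercise, SleepHours, Smoking}):
  P1: blocked at fork node Smoking ∈ conditioning set.
  P2: blocked at fork node Smoking ∈ conditioning set.
  P3: blocked at chain node SleepHours ∈ conditioning set.
  P4: blocked at fork node SleepHours ∈ conditioning set.
{Exercise, SleepHours, Smoking} satisfies the backdoor criterion.

Yes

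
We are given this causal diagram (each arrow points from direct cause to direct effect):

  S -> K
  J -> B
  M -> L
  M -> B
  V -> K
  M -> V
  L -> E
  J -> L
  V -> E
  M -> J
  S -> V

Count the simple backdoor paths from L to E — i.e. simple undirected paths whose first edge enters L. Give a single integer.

3

A backdoor path from L to E is any simple undirected path whose first edge points into L (i.e. leaves L via a parent).
Parents of L: {J, M}.
Enumerating:
  P1: L <- M -> V -> E
  P2: L <- J <- M -> V -> E
  P3: L <- J -> B <- M -> V -> E
That exhausts the simple backdoor paths. Count: 3.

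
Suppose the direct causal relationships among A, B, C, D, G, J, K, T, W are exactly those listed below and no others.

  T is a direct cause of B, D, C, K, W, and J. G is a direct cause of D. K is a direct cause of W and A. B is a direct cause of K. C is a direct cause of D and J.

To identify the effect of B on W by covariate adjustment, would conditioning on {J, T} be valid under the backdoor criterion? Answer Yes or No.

Backdoor paths from B to W (paths whose first edge points into B):
  P1: B <- T -> K -> W
  P2: B <- T -> W
Condition 1 (no descendant of B in the set): holds — descendants of B are {A, K, W}; none are in {J, T}.
Condition 2 (every backdoor path blocked by {J, T}):
  P1: blocked at fork node T ∈ conditioning set.
  P2: blocked at fork node T ∈ conditioning set.
{J, T} satisfies the backdoor criterion.

Yes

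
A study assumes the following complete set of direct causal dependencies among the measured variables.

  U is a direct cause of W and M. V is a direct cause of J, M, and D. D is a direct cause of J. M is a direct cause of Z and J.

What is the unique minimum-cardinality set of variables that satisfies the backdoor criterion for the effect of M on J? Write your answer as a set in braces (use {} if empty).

Variables eligible for adjustment (non-descendants of M, excluding M and J): {D, U, V, W}.
Backdoor paths from M to J:
  P1: M <- V -> D -> J
  P2: M <- V -> J
The empty set is not sufficient: P1 (M <- V -> D -> J) has no collider blocking it and no conditioned non-collider, so it is open.
Try {V}:
  P1: blocked at fork node V ∈ conditioning set.
  P2: blocked at fork node V ∈ conditioning set.
{V} contains no descendant of M and blocks every backdoor path.
No other singleton works — e.g. {U} leaves P1 open — so {V} is the unique smallest valid adjustment set.

{V}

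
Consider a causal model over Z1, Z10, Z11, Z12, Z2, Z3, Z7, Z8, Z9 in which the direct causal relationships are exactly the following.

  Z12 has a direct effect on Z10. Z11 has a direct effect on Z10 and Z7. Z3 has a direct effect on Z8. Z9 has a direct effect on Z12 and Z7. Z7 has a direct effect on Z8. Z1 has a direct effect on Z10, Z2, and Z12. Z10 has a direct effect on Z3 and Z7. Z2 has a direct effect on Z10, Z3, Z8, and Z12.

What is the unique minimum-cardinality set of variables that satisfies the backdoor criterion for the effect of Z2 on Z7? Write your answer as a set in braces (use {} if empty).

Variables eligible for adjustment (non-descendants of Z2, excluding Z2 and Z7): {Z1, Z11, Z9}.
Backdoor paths from Z2 to Z7:
  P1: Z2 <- Z1 -> Z12 <- Z9 -> Z7
  P2: Z2 <- Z1 -> Z12 -> Z10 <- Z11 -> Z7
  P3: Z2 <- Z1 -> Z12 -> Z10 -> Z7
  P4: Z2 <- Z1 -> Z12 -> Z10 -> Z3 -> Z8 <- Z7
  P5: Z2 <- Z1 -> Z10 <- Z12 <- Z9 -> Z7
  P6: Z2 <- Z1 -> Z10 <- Z11 -> Z7
  P7: Z2 <- Z1 -> Z10 -> Z7
  P8: Z2 <- Z1 -> Z10 -> Z3 -> Z8 <- Z7
The empty set is not sufficient: P3 (Z2 <- Z1 -> Z12 -> Z10 -> Z7) has no collider blocking it and no conditioned non-collider, so it is open.
Try {Z1}:
  P1: blocked at fork node Z1 ∈ conditioning set.
  P2: blocked at fork node Z1 ∈ conditioning set.
  P3: blocked at fork node Z1 ∈ conditioning set.
  P4: blocked at fork node Z1 ∈ conditioning set.
  P5: blocked at fork node Z1 ∈ conditioning set.
  P6: blocked at fork node Z1 ∈ conditioning set.
  P7: blocked at fork node Z1 ∈ conditioning set.
  P8: blocked at fork node Z1 ∈ conditioning set.
{Z1} contains no descendant of Z2 and blocks every backdoor path.
No other singleton works — e.g. {Z9} leaves P3 open — so {Z1} is the unique smallest valid adjustment set.

{Z1}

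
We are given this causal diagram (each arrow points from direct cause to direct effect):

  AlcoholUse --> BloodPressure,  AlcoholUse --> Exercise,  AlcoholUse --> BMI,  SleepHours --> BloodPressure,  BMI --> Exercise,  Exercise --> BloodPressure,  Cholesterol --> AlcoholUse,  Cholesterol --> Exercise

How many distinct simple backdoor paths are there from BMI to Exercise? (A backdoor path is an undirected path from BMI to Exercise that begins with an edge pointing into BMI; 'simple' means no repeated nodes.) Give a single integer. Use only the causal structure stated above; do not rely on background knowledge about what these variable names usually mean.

A backdoor path from BMI to Exercise is any simple undirected path whose first edge points into BMI (i.e. leaves BMI via a parent).
Parents of BMI: {AlcoholUse}.
Enumerating:
  P1: BMI <- AlcoholUse <- Cholesterol -> Exercise
  P2: BMI <- AlcoholUse -> Exercise
  P3: BMI <- AlcoholUse -> BloodPressure <- Exercise
That exhausts the simple backdoor paths. Count: 3.

3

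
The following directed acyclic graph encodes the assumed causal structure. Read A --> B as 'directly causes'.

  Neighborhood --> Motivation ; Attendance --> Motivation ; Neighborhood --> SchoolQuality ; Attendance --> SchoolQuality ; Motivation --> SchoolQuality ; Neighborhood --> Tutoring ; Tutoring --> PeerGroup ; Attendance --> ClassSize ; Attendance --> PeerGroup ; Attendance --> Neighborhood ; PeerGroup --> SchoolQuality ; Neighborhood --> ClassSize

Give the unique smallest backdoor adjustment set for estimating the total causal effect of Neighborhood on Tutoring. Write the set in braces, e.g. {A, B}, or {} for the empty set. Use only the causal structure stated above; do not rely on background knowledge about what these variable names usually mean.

{}

Variables eligible for adjustment (non-descendants of Neighborhood, excluding Neighborhood and Tutoring): {Attendance}.
Backdoor paths from Neighborhood to Tutoring:
  P1: Neighborhood <- Attendance -> Motivation -> SchoolQuality <- PeerGroup <- Tutoring
  P2: Neighborhood <- Attendance -> PeerGroup <- Tutoring
  P3: Neighborhood <- Attendance -> SchoolQuality <- PeerGroup <- Tutoring
Each backdoor path contains an unconditioned collider, so every path is already blocked with the empty conditioning set:
  P1: blocked at collider SchoolQuality (neither it nor any descendant is in the conditioning set).
  P2: blocked at collider PeerGroup (neither it nor any descendant is in the conditioning set).
  P3: blocked at collider SchoolQuality (neither it nor any descendant is in the conditioning set).
The empty set is therefore the unique smallest valid set.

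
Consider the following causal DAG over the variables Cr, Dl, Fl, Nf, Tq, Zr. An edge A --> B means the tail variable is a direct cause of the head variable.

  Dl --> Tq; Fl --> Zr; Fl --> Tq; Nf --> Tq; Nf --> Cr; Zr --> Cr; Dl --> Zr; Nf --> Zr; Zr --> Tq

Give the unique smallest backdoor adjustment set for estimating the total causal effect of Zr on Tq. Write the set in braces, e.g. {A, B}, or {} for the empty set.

Variables eligible for adjustment (non-descendants of Zr, excluding Zr and Tq): {Dl, Fl, Nf}.
Backdoor paths from Zr to Tq:
  P1: Zr <- Dl -> Tq
  P2: Zr <- Nf -> Tq
  P3: Zr <- Fl -> Tq
The empty set is not sufficient: P1 (Zr <- Dl -> Tq) has no collider blocking it and no conditioned non-collider, so it is open.
Try {Dl, Fl, Nf}:
  P1: blocked at fork node Dl ∈ conditioning set.
  P2: blocked at fork node Nf ∈ conditioning set.
  P3: blocked at fork node Fl ∈ conditioning set.
{Dl, Fl, Nf} contains no descendant of Zr and blocks every backdoor path.
Every element of {Dl, Fl, Nf} is needed (dropping Dl leaves P1 open; dropping Fl leaves P3 open; dropping Nf leaves P2 open), so no proper subset is valid.
Among all size-3 subsets of the eligible variables, only {Dl, Fl, Nf} blocks every backdoor path, so it is the unique smallest valid adjustment set.

{Dl, Fl, Nf}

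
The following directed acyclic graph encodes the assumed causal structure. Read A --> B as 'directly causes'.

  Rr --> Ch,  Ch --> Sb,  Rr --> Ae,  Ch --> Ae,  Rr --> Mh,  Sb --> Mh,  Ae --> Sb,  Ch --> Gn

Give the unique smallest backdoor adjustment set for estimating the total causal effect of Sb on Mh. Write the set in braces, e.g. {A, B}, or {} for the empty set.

Variables eligible for adjustment (non-descendants of Sb, excluding Sb and Mh): {Ae, Ch, Gn, Rr}.
Backdoor paths from Sb to Mh:
  P1: Sb <- Ch <- Rr -> Mh
  P2: Sb <- Ch -> Ae <- Rr -> Mh
  P3: Sb <- Ae <- Rr -> Mh
  P4: Sb <- Ae <- Ch <- Rr -> Mh
The empty set is not sufficient: P1 (Sb <- Ch <- Rr -> Mh) has no collider blocking it and no conditioned non-collider, so it is open.
Try {Rr}:
  P1: blocked at fork node Rr ∈ conditioning set.
  P2: blocked at collider Ae (neither it nor any descendant is in the conditioning set).
  P3: blocked at fork node Rr ∈ conditioning set.
  P4: blocked at fork node Rr ∈ conditioning set.
{Rr} contains no descendant of Sb and blocks every backdoor path.
No other singleton works — e.g. {Ch} leaves P3 open — so {Rr} is the unique smallest valid adjustment set.

{Rr}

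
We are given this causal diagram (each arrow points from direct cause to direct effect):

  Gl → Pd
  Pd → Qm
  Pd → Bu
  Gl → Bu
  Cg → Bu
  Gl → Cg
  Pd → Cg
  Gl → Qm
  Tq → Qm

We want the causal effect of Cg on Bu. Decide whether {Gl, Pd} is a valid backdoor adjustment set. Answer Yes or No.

Backdoor paths from Cg to Bu (paths whose first edge points into Cg):
  P1: Cg <- Gl -> Pd -> Bu
  P2: Cg <- Gl -> Bu
  P3: Cg <- Gl -> Qm <- Pd -> Bu
  P4: Cg <- Pd <- Gl -> Bu
  P5: Cg <- Pd -> Bu
  P6: Cg <- Pd -> Qm <- Gl -> Bu
Condition 1 (no descendant of Cg in the set): holds — descendants of Cg are {Bu}; none are in {Gl, Pd}.
Condition 2 (every backdoor path blocked by {Gl, Pd}):
  P1: blocked at fork node Gl ∈ conditioning set.
  P2: blocked at fork node Gl ∈ conditioning set.
  P3: blocked at fork node Gl ∈ conditioning set.
  P4: blocked at chain node Pd ∈ conditioning set.
  P5: blocked at fork node Pd ∈ conditioning set.
  P6: blocked at fork node Pd ∈ conditioning set.
{Gl, Pd} satisfies the backdoor criterion.

Yes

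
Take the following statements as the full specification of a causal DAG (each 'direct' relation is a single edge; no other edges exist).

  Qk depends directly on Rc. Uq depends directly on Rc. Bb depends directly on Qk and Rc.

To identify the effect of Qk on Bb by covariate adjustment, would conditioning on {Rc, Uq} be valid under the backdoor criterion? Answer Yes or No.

Yes

Backdoor paths from Qk to Bb (paths whose first edge points into Qk):
  P1: Qk <- Rc -> Bb
Condition 1 (no descendant of Qk in the set): holds — descendants of Qk are {Bb}; none are in {Rc, Uq}.
Condition 2 (every backdoor path blocked by {Rc, Uq}):
  P1: blocked at fork node Rc ∈ conditioning set.
{Rc, Uq} satisfies the backdoor criterion.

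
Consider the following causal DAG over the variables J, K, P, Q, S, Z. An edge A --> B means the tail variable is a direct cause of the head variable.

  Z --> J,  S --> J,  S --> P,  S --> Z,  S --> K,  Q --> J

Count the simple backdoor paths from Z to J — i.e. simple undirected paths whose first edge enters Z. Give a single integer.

A backdoor path from Z to J is any simple undirected path whose first edge points into Z (i.e. leaves Z via a parent).
Parents of Z: {S}.
Enumerating:
  P1: Z <- S -> J
That exhausts the simple backdoor paths. Count: 1.

1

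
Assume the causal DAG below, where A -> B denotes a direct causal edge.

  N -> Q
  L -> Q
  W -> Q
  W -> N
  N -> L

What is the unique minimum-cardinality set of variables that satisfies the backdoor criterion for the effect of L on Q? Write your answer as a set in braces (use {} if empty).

{N}

Variables eligible for adjustment (non-descendants of L, excluding L and Q): {N, W}.
Backdoor paths from L to Q:
  P1: L <- N <- W -> Q
  P2: L <- N -> Q
The empty set is not sufficient: P1 (L <- N <- W -> Q) has no collider blocking it and no conditioned non-collider, so it is open.
Try {N}:
  P1: blocked at chain node N ∈ conditioning set.
  P2: blocked at fork node N ∈ conditioning set.
{N} contains no descendant of L and blocks every backdoor path.
No other singleton works — e.g. {W} leaves P2 open — so {N} is the unique smallest valid adjustment set.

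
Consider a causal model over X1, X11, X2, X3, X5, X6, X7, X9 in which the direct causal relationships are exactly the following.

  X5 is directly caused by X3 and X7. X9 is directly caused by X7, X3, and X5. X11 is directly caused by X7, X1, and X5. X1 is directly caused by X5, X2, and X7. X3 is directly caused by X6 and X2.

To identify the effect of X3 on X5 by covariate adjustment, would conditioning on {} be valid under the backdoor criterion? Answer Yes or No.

Backdoor paths from X3 to X5 (paths whose first edge points into X3):
  P1: X3 <- X2 -> X1 <- X7 -> X5
  P2: X3 <- X2 -> X1 <- X7 -> X9 <- X5
  P3: X3 <- X2 -> X1 <- X7 -> X11 <- X5
  P4: X3 <- X2 -> X1 <- X5
  P5: X3 <- X2 -> X1 -> X11 <- X7 -> X5
  P6: X3 <- X2 -> X1 -> X11 <- X7 -> X9 <- X5
  P7: X3 <- X2 -> X1 -> X11 <- X5
Condition 1 (no descendant of X3 in the set): holds — descendants of X3 are {X1, X11, X5, X9}; none are in {}.
Condition 2 (every backdoor path blocked by {}):
  P1: blocked at collider X1 (neither it nor any descendant is in the conditioning set).
  P2: blocked at collider X1 (neither it nor any descendant is in the conditioning set).
  P3: blocked at collider X1 (neither it nor any descendant is in the conditioning set).
  P4: blocked at collider X1 (neither it nor any descendant is in the conditioning set).
  P5: blocked at collider X11 (neither it nor any descendant is in the conditioning set).
  P6: blocked at collider X11 (neither it nor any descendant is in the conditioning set).
  P7: blocked at collider X11 (neither it nor any descendant is in the conditioning set).
{} satisfies the backdoor criterion.

Yes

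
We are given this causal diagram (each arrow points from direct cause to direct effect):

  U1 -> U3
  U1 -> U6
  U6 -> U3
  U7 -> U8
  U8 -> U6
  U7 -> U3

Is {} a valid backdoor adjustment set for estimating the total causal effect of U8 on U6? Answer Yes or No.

Backdoor paths from U8 to U6 (paths whose first edge points into U8):
  P1: U8 <- U7 -> U3 <- U1 -> U6
  P2: U8 <- U7 -> U3 <- U6
Condition 1 (no descendant of U8 in the set): holds — descendants of U8 are {U3, U6}; none are in {}.
Condition 2 (every backdoor path blocked by {}):
  P1: blocked at collider U3 (neither it nor any descendant is in the conditioning set).
  P2: blocked at collider U3 (neither it nor any descendant is in the conditioning set).
{} satisfies the backdoor criterion.

Yes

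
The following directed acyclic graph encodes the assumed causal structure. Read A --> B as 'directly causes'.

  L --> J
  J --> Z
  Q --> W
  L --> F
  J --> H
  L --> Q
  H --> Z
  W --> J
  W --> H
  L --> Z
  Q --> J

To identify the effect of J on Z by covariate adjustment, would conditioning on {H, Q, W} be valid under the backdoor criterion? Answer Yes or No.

No

Backdoor paths from J to Z (paths whose first edge points into J):
  P1: J <- L -> Q -> W -> H -> Z
  P2: J <- L -> Z
  P3: J <- Q <- L -> Z
  P4: J <- Q -> W -> H -> Z
  P5: J <- W <- Q <- L -> Z
  P6: J <- W -> H -> Z
Condition 1 (no descendant of J in the set): FAILS — H is a descendant of J.
Condition 2 (every backdoor path blocked by {H, Q, W}):
  P1: blocked at chain node Q ∈ conditioning set.
  P2: open — no interior node is in the conditioning set.
  P3: blocked at chain node Q ∈ conditioning set.
  P4: blocked at fork node Q ∈ conditioning set.
  P5: blocked at chain node W ∈ conditioning set.
  P6: blocked at fork node W ∈ conditioning set.
{H, Q, W} does not satisfy the backdoor criterion.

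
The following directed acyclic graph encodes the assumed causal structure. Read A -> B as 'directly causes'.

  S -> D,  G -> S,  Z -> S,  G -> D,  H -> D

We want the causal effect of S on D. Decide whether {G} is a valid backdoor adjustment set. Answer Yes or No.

Backdoor paths from S to D (paths whose first edge points into S):
  P1: S <- G -> D
Condition 1 (no descendant of S in the set): holds — descendants of S are {D}; none are in {G}.
Condition 2 (every backdoor path blocked by {G}):
  P1: blocked at fork node G ∈ conditioning set.
{G} satisfies the backdoor criterion.

Yes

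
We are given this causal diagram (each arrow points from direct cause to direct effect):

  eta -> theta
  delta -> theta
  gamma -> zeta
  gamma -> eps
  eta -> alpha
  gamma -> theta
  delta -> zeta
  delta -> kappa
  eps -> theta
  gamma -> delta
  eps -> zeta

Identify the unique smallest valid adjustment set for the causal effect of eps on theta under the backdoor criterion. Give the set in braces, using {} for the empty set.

Variables eligible for adjustment (non-descendants of eps, excluding eps and theta): {alpha, delta, eta, gamma, kappa}.
Backdoor paths from eps to theta:
  P1: eps <- gamma -> delta -> theta
  P2: eps <- gamma -> zeta <- delta -> theta
  P3: eps <- gamma -> theta
The empty set is not sufficient: P1 (eps <- gamma -> delta -> theta) has no collider blocking it and no conditioned non-collider, so it is open.
Try {gamma}:
  P1: blocked at fork node gamma ∈ conditioning set.
  P2: blocked at fork node gamma ∈ conditioning set.
  P3: blocked at fork node gamma ∈ conditioning set.
{gamma} contains no descendant of eps and blocks every backdoor path.
No other singleton works — e.g. {eta} leaves P1 open — so {gamma} is the unique smallest valid adjustment set.

{gamma}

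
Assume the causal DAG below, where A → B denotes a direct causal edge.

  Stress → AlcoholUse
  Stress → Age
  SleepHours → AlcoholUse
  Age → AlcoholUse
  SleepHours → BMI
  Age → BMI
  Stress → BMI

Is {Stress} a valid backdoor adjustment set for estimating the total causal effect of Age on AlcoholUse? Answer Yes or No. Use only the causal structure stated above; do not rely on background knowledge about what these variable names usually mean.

Backdoor paths from Age to AlcoholUse (paths whose first edge points into Age):
  P1: Age <- Stress -> AlcoholUse
  P2: Age <- Stress -> BMI <- SleepHours -> AlcoholUse
Condition 1 (no descendant of Age in the set): holds — descendants of Age are {AlcoholUse, BMI}; none are in {Stress}.
Condition 2 (every backdoor path blocked by {Stress}):
  P1: blocked at fork node Stress ∈ conditioning set.
  P2: blocked at fork node Stress ∈ conditioning set.
{Stress} satisfies the backdoor criterion.

Yes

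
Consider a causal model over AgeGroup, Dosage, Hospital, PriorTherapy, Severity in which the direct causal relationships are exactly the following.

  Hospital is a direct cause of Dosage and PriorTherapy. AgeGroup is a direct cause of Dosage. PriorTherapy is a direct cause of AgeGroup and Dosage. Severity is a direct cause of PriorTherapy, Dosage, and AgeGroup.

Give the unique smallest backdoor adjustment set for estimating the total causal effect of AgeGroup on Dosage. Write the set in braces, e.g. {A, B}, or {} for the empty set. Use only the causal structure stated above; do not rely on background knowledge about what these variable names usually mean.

{PriorTherapy, Severity}

Variables eligible for adjustment (non-descendants of AgeGroup, excluding AgeGroup and Dosage): {Hospital, PriorTherapy, Severity}.
Backdoor paths from AgeGroup to Dosage:
  P1: AgeGroup <- Severity -> PriorTherapy <- Hospital -> Dosage
  P2: AgeGroup <- Severity -> PriorTherapy -> Dosage
  P3: AgeGroup <- Severity -> Dosage
  P4: AgeGroup <- PriorTherapy <- Hospital -> Dosage
  P5: AgeGroup <- PriorTherapy <- Severity -> Dosage
  P6: AgeGroup <- PriorTherapy -> Dosage
The empty set is not sufficient: P2 (AgeGroup <- Severity -> PriorTherapy -> Dosage) has no collider blocking it and no conditioned non-collider, so it is open.
Try {PriorTherapy, Severity}:
  P1: blocked at fork node Severity ∈ conditioning set.
  P2: blocked at fork node Severity ∈ conditioning set.
  P3: blocked at fork node Severity ∈ conditioning set.
  P4: blocked at chain node PriorTherapy ∈ conditioning set.
  P5: blocked at chain node PriorTherapy ∈ conditioning set.
  P6: blocked at fork node PriorTherapy ∈ conditioning set.
{PriorTherapy, Severity} contains no descendant of AgeGroup and blocks every backdoor path.
Every element of {PriorTherapy, Severity} is needed (dropping PriorTherapy leaves P4 open; dropping Severity leaves P1 open), so no proper subset is valid.
Among all size-2 subsets of the eligible variables, only {PriorTherapy, Severity} blocks every backdoor path, so it is the unique smallest valid adjustment set.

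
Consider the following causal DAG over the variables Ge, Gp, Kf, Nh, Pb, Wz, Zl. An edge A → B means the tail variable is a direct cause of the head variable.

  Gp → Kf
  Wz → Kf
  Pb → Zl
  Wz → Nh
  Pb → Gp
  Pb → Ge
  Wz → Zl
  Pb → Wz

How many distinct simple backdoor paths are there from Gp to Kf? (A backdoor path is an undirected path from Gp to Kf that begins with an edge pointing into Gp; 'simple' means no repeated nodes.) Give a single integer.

2

A backdoor path from Gp to Kf is any simple undirected path whose first edge points into Gp (i.e. leaves Gp via a parent).
Parents of Gp: {Pb}.
Enumerating:
  P1: Gp <- Pb -> Wz -> Kf
  P2: Gp <- Pb -> Zl <- Wz -> Kf
That exhausts the simple backdoor paths. Count: 2.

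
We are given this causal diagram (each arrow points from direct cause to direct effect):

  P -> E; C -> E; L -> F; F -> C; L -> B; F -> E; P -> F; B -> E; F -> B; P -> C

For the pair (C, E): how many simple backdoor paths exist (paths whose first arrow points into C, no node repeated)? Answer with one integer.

A backdoor path from C to E is any simple undirected path whose first edge points into C (i.e. leaves C via a parent).
Parents of C: {F, P}.
Enumerating:
  P1: C <- P -> F <- L -> B -> E
  P2: C <- P -> F -> B -> E
  P3: C <- P -> F -> E
  P4: C <- P -> E
  P5: C <- F <- P -> E
  P6: C <- F <- L -> B -> E
  P7: C <- F -> B -> E
  P8: C <- F -> E
That exhausts the simple backdoor paths. Count: 8.

8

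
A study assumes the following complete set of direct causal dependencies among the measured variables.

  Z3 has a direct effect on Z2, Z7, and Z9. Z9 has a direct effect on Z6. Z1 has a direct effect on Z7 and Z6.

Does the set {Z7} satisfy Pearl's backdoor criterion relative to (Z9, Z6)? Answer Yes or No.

No

Backdoor paths from Z9 to Z6 (paths whose first edge points into Z9):
  P1: Z9 <- Z3 -> Z7 <- Z1 -> Z6
Condition 1 (no descendant of Z9 in the set): holds — descendants of Z9 are {Z6}; none are in {Z7}.
Condition 2 (every backdoor path blocked by {Z7}):
  P1: open — collider(s) Z7 are conditioned on (or have a conditioned descendant) and no non-collider on the path is in the set.
{Z7} does not satisfy the backdoor criterion.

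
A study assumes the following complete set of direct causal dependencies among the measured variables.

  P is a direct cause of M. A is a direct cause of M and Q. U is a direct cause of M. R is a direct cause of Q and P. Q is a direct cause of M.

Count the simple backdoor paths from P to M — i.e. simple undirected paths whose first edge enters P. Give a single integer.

A backdoor path from P to M is any simple undirected path whose first edge points into P (i.e. leaves P via a parent).
Parents of P: {R}.
Enumerating:
  P1: P <- R -> Q <- A -> M
  P2: P <- R -> Q -> M
That exhausts the simple backdoor paths. Count: 2.

2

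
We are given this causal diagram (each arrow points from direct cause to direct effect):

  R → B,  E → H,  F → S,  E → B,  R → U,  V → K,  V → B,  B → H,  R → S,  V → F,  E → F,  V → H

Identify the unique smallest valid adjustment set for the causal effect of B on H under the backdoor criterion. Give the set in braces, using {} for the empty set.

Variables eligible for adjustment (non-descendants of B, excluding B and H): {E, F, K, R, S, U, V}.
Backdoor paths from B to H:
  P1: B <- V -> F <- E -> H
  P2: B <- V -> H
  P3: B <- E -> F <- V -> H
  P4: B <- E -> H
  P5: B <- R -> S <- F <- V -> H
  P6: B <- R -> S <- F <- E -> H
The empty set is not sufficient: P2 (B <- V -> H) has no collider blocking it and no conditioned non-collider, so it is open.
Try {E, V}:
  P1: blocked at fork node V ∈ conditioning set.
  P2: blocked at fork node V ∈ conditioning set.
  P3: blocked at fork node E ∈ conditioning set.
  P4: blocked at fork node E ∈ conditioning set.
  P5: blocked at collider S (neither it nor any descendant is in the conditioning set).
  P6: blocked at collider S (neither it nor any descendant is in the conditioning set).
{E, V} contains no descendant of B and blocks every backdoor path.
Every element of {E, V} is needed (dropping E leaves P4 open; dropping V leaves P2 open), so no proper subset is valid.
Among all size-2 subsets of the eligible variables, only {E, V} blocks every backdoor path, so it is the unique smallest valid adjustment set.

{E, V}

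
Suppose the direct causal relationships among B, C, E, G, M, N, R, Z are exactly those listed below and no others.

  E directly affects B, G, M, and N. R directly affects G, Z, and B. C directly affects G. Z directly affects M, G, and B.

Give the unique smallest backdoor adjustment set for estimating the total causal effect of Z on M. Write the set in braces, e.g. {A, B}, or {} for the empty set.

Variables eligible for adjustment (non-descendants of Z, excluding Z and M): {C, E, N, R}.
Backdoor paths from Z to M:
  P1: Z <- R -> G <- E -> M
  P2: Z <- R -> B <- E -> M
Each backdoor path contains an unconditioned collider, so every path is already blocked with the empty conditioning set:
  P1: blocked at collider G (neither it nor any descendant is in the conditioning set).
  P2: blocked at collider B (neither it nor any descendant is in the conditioning set).
The empty set is therefore the unique smallest valid set.

{}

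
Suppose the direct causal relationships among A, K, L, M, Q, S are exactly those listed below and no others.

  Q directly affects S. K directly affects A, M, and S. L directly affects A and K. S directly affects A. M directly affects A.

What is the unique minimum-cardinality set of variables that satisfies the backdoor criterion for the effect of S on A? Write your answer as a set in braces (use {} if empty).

{K}

Variables eligible for adjustment (non-descendants of S, excluding S and A): {K, L, M, Q}.
Backdoor paths from S to A:
  P1: S <- K <- L -> A
  P2: S <- K -> M -> A
  P3: S <- K -> A
The empty set is not sufficient: P1 (S <- K <- L -> A) has no collider blocking it and no conditioned non-collider, so it is open.
Try {K}:
  P1: blocked at chain node K ∈ conditioning set.
  P2: blocked at fork node K ∈ conditioning set.
  P3: blocked at fork node K ∈ conditioning set.
{K} contains no descendant of S and blocks every backdoor path.
No other singleton works — e.g. {L} leaves P2 open — so {K} is the unique smallest valid adjustment set.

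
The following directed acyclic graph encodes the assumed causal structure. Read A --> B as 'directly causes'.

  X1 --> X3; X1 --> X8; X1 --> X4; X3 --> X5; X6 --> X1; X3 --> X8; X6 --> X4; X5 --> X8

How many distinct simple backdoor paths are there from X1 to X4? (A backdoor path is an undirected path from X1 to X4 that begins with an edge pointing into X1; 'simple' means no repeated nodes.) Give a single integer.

A backdoor path from X1 to X4 is any simple undirected path whose first edge points into X1 (i.e. leaves X1 via a parent).
Parents of X1: {X6}.
Enumerating:
  P1: X1 <- X6 -> X4
That exhausts the simple backdoor paths. Count: 1.

1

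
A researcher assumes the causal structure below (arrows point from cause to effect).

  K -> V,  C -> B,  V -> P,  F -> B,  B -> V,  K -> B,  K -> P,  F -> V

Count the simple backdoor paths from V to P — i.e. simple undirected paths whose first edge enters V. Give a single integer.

3

A backdoor path from V to P is any simple undirected path whose first edge points into V (i.e. leaves V via a parent).
Parents of V: {B, F, K}.
Enumerating:
  P1: V <- K -> P
  P2: V <- F -> B <- K -> P
  P3: V <- B <- K -> P
That exhausts the simple backdoor paths. Count: 3.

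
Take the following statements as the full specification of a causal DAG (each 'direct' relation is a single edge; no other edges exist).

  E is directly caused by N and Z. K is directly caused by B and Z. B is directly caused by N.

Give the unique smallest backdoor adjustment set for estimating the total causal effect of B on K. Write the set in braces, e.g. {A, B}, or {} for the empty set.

Variables eligible for adjustment (non-descendants of B, excluding B and K): {E, N, Z}.
Backdoor paths from B to K:
  P1: B <- N -> E <- Z -> K
Each backdoor path contains an unconditioned collider, so every path is already blocked with the empty conditioning set:
  P1: blocked at collider E (neither it nor any descendant is in the conditioning set).
The empty set is therefore the unique smallest valid set.

{}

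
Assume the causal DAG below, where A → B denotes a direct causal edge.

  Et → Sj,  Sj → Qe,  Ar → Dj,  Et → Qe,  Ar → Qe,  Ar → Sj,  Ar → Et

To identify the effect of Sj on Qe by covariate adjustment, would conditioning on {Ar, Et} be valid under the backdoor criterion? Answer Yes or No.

Backdoor paths from Sj to Qe (paths whose first edge points into Sj):
  P1: Sj <- Ar -> Et -> Qe
  P2: Sj <- Ar -> Qe
  P3: Sj <- Et <- Ar -> Qe
  P4: Sj <- Et -> Qe
Condition 1 (no descendant of Sj in the set): holds — descendants of Sj are {Qe}; none are in {Ar, Et}.
Condition 2 (every backdoor path blocked by {Ar, Et}):
  P1: blocked at fork node Ar ∈ conditioning set.
  P2: blocked at fork node Ar ∈ conditioning set.
  P3: blocked at chain node Et ∈ conditioning set.
  P4: blocked at fork node Et ∈ conditioning set.
{Ar, Et} satisfies the backdoor criterion.

Yes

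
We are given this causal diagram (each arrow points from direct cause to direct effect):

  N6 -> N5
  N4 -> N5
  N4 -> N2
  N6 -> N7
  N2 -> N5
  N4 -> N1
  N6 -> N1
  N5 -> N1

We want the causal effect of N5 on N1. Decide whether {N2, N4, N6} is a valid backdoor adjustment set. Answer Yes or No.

Backdoor paths from N5 to N1 (paths whose first edge points into N5):
  P1: N5 <- N4 -> N1
  P2: N5 <- N6 -> N1
  P3: N5 <- N2 <- N4 -> N1
Condition 1 (no descendant of N5 in the set): holds — descendants of N5 are {N1}; none are in {N2, N4, N6}.
Condition 2 (every backdoor path blocked by {N2, N4, N6}):
  P1: blocked at fork node N4 ∈ conditioning set.
  P2: blocked at fork node N6 ∈ conditioning set.
  P3: blocked at chain node N2 ∈ conditioning set.
{N2, N4, N6} satisfies the backdoor criterion.

Yes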